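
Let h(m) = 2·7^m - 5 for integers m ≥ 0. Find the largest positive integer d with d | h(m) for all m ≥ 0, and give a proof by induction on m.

d = 3

Computing the first values: h(0) = -3 and h(1) = 9; gcd(-3, 9) = 3, so d ≤ 3.
We prove 3 | 2·7^m - 5 for all m ≥ 0 by induction on m.
Base case (m = 0): h(0) = -3 = 3·(-1), so 3 | h(0).
Inductive step: assume the claim holds for m = j, i.e. 3 | h(j). Then
h(j+1) = 2·7^(j+1) - 5 = 7·(2·7^j - 5) + 30 = 7·h(j) + 30. The first term is divisible by 3 by the inductive hypothesis, and 30 is divisible by 3. Hence 3 | h(j+1).
By the principle of mathematical induction, the result holds for all m ≥ 0.
Therefore the largest such d is 3.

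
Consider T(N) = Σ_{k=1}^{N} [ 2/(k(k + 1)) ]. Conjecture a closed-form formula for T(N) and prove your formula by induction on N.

We claim T(N) = 2N/(N + 1) for all N ≥ 1.
For the base case N = 1: T(1) = 1, and the closed form gives 1. They agree.
Inductive step: suppose the statement holds for some k ≥ 1, so T(k) = 2k/(k + 1).
Then T(k+1) = T(k) + (2/((k + 1)(k + 2))) = (2k/(k + 1)) + (2/((k + 1)(k + 2))).
Simplifying, T(k+1) = 2(k + 1)/(k + 2) = 2(k+1)/((k+1) + 1),
which is the closed form with N = k+1.
Hence, by induction on N, the claim holds for every N ≥ 1.

T(N) = 2N/(N + 1)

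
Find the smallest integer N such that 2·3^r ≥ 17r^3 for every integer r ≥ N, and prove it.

N = 8

At r = 7: 4374 < 5831, so the inequality fails and N ≥ 8. We prove 2·3^r ≥ 17r^3 for all r ≥ 8.
Base step (r = 8): 2·3^r = 13122 and 17r^3 = 8704, so 13122 ≥ 8704.
Suppose the result is true for r = j, so 2·3^j ≥ 17j^3.
Then 2·3^(j + 1) = 3·(2·3^j) ≥ 3·(17j^3).
Also, for j ≥ 8 we have 3·(17j^3) ≥ 17(j+1)^3, since 3 ≥ (1 + 1/j)^3 for all j ≥ 8.
Combining, 2·3^(j + 1) ≥ 17(j+1)^3.
This completes the induction.
Hence the smallest such N is 8.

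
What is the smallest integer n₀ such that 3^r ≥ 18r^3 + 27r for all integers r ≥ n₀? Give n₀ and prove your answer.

n₀ = 9

At r = 8: 6561 < 9432, so the inequality fails and n₀ ≥ 9. We prove 3^r ≥ 18r^3 + 27r for all r ≥ 9.
When r = 9: 3^r = 19683 and 18r^3 + 27r = 13365, so 19683 ≥ 13365.
Inductive step: suppose the statement holds for some m ≥ 9, so 3^m ≥ 18m^3 + 27m.
Then 3^(m + 1) = 3·(3^m) ≥ 3·(18m^3 + 27m).
Also, for m ≥ 9 we have 3·(18m^3 + 27m) ≥ 18(m+1)^3 + 27(m+1), since 3·(18m^3 + 27m) − (18(m+1)^3 + 27(m+1)) = 36m^3 - 54m^2 - 45, which is nonnegative for all m ≥ 9.
Combining, 3^(m + 1) ≥ 18(m+1)^3 + 27(m+1).
By induction, the statement is established for all r ≥ 9.
Hence the smallest such n₀ is 9.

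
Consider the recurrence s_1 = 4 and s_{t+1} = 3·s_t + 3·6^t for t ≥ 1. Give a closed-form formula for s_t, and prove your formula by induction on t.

s_t = -2·3^(t - 1) + 6^t

Computing the first terms: s_1 = 4, s_2 = 30, s_3 = 198. This suggests s_t = -2·3^(t - 1) + 6^t.
Base case (t = 1): the formula gives 4 = 4 = s_1.
Inductive step: suppose the statement holds for some i ≥ 1, so s_i = -2·3^(i - 1) + 6^i.
Then s_{i+1} = 3·s_i + 3·6^i = 3·(-2·3^(i - 1) + 6^i) + 3·6^i = -2·3^i + 6^(i + 1) = -2·3^((i+1) - 1) + 6^(i+1),
which is the claimed formula at t = i+1.
By the principle of mathematical induction, the result holds for all t ≥ 1.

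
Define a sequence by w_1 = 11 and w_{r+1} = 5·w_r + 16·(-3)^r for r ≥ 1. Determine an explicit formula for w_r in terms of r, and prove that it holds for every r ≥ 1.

w_r = -2(-3)^r + 5^r

Computing the first terms: w_1 = 11, w_2 = 7, w_3 = 179. This suggests w_r = -2(-3)^r + 5^r.
For the base case r = 1: the formula gives 11 = 11 = w_1.
Suppose the result is true for r = k, so w_k = -2(-3)^k + 5^k.
Then w_{k+1} = 5·w_k + 16·(-3)^k = 5·(-2(-3)^k + 5^k) + 16·(-3)^k = -2(-3)^(k + 1) + 5^(k + 1),
which is the claimed formula at r = k+1.
By the principle of mathematical induction, the result holds for all r ≥ 1.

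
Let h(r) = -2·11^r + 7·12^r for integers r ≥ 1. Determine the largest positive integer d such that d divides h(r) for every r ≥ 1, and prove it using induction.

d = 2

Computing the first values: h(1) = 62 and h(2) = 766; gcd(62, 766) = 2, so d ≤ 2.
We prove 2 | -2·11^r + 7·12^r for all r ≥ 1 by induction on r.
Base case (r = 1): h(1) = 62 = 2·(31), so 2 | h(1).
Inductive step: suppose the statement holds for some p ≥ 1, i.e. 2 | h(p). Then
h(p+1) − 12·h(p) = (-2·11^(p+1) + 7·12^(p+1)) − 12·(-2·11^p + 7·12^p) = (-2)·11^p·(11 − 12) = (2)·11^p. Since 2 | h(p) by the inductive hypothesis, 2 | 12·h(p); and 2 | 2 since 2 = 2·1. Therefore 2 | h(p+1).
By the principle of mathematical induction, the result holds for all r ≥ 1.
Therefore the largest such d is 2.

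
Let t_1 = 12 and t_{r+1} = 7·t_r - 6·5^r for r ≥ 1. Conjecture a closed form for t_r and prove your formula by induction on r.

Computing the first terms: t_1 = 12, t_2 = 54, t_3 = 228. This suggests t_r = 3·5^r - 3·7^(r - 1).
For the base case r = 1: the formula gives 12 = 12 = t_1.
Suppose the result is true for r = j, so t_j = 3·5^j - 3·7^(j - 1).
Then t_{j+1} = 7·t_j - 6·5^j = 7·(3·5^j - 3·7^(j - 1)) - 6·5^j = 3·5^(j + 1) - 3·7^j = 3·5^(j+1) - 3·7^((j+1) - 1),
which is the claimed formula at r = j+1.
By induction, the statement is established for all r ≥ 1.

t_r = 3·5^r - 3·7^(r - 1)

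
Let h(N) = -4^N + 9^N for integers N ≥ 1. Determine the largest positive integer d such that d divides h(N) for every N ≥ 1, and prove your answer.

d = 5

Computing the first values: h(1) = 5 and h(2) = 65; gcd(5, 65) = 5, so d ≤ 5.
We prove 5 | -4^N + 9^N for all N ≥ 1 by induction on N.
When N = 1: h(1) = 5 = 5·(1), so 5 | h(1).
Inductive step: assume the claim holds for N = p, i.e. 5 | h(p). Then
9^{p+1} − 4^{p+1} = 9·9^p − 4·4^p = 9·(9^p − 4^p) + (5)·4^p. The first term is divisible by 5 by the inductive hypothesis, and the second term (5)·4^p is divisible by 5 since 5 | 5. Hence 5 | h(p+1).
By induction, the statement is established for all N ≥ 1.
Therefore the largest such d is 5.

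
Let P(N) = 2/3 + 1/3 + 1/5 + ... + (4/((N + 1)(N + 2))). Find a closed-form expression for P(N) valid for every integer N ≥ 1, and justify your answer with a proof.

We claim P(N) = 2N/(N + 2) for all N ≥ 1.
For the base case N = 1: P(1) = 2/3, and the closed form gives 2/3. They agree.
Suppose the result is true for N = j, so P(j) = 2j/(j + 2).
Then P(j+1) = P(j) + (4/((j + 2)(j + 3))) = (2j/(j + 2)) + (4/((j + 2)(j + 3))).
Simplifying, P(j+1) = 2(j + 1)/(j + 3) = 2(j+1)/((j+1) + 2),
which is the closed form with N = j+1.
By the principle of mathematical induction, the result holds for all N ≥ 1.

P(N) = 2N/(N + 2)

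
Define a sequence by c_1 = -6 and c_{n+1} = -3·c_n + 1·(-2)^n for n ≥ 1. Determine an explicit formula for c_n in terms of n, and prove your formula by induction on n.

c_n = (-2)^n - 4(-3)^(n - 1)

Computing the first terms: c_1 = -6, c_2 = 16, c_3 = -44. This suggests c_n = (-2)^n - 4(-3)^(n - 1).
Base case (n = 1): the formula gives -6 = -6 = c_1.
Inductive step: assume the claim holds for n = p, so c_p = (-2)^p - 4(-3)^(p - 1).
Then c_{p+1} = -3·c_p + 1·(-2)^p = -3·((-2)^p - 4(-3)^(p - 1)) + 1·(-2)^p = (-2)^(p + 1) - 4(-3)^p = (-2)^(p+1) - 4(-3)^((p+1) - 1),
which is the claimed formula at n = p+1.
By induction, the statement is established for all n ≥ 1.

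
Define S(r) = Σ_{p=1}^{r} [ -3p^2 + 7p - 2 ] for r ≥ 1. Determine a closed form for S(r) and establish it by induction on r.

We claim S(r) = -r(r^2 - 2r - 1) for all r ≥ 1.
When r = 1: S(1) = 2, and the closed form gives 2. They agree.
For the inductive step, assume it holds for an arbitrary p ≥ 1, so S(p) = p(-p^2 + 2p + 1).
Then S(p+1) = S(p) + (-3p^2 + p + 2) = (p(-p^2 + 2p + 1)) + (-3p^2 + p + 2).
Simplifying, S(p+1) = -(p + 1)(p^2 - 2) = -(p+1)((p+1)^2 - 2(p+1) - 1),
which is the closed form with r = p+1.
By the principle of mathematical induction, the result holds for all r ≥ 1.

S(r) = -r(r^2 - 2r - 1)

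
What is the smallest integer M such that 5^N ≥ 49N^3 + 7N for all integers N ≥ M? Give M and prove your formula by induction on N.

At N = 5: 3125 < 6160, so the inequality fails and M ≥ 6. We prove 5^N ≥ 49N^3 + 7N for all N ≥ 6.
When N = 6: 5^N = 15625 and 49N^3 + 7N = 10626, so 15625 ≥ 10626.
Inductive step: suppose the statement holds for some j ≥ 6, so 5^j ≥ 49j^3 + 7j.
Then 5^(j + 1) = 5·(5^j) ≥ 5·(49j^3 + 7j).
Also, for j ≥ 6 we have 5·(49j^3 + 7j) ≥ 49(j+1)^3 + 7(j+1), since 5·(49j^3 + 7j) − (49(j+1)^3 + 7(j+1)) = 196j^3 - 147j^2 - 119j - 56, which is nonnegative for all j ≥ 6.
Combining, 5^(j + 1) ≥ 49(j+1)^3 + 7(j+1).
Hence, by induction on N, the claim holds for every N ≥ 6.
Hence the smallest such M is 6.

M = 6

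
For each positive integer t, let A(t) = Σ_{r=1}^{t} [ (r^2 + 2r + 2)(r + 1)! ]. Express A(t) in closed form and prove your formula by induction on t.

We claim A(t) = (t + 1)(t + 2)! - 2 for all t ≥ 1.
When t = 1: A(1) = 10, and the closed form gives 10. They agree.
Inductive step: assume the claim holds for t = r, so A(r) = (r + 1)(r + 2)! - 2.
Then A(r+1) = A(r) + ((r^2 + 4r + 5)(r + 2)!) = ((r + 1)(r + 2)! - 2) + ((r^2 + 4r + 5)(r + 2)!).
Simplifying, A(r+1) = ((r+1) + 1)((r+1) + 2)! - 2,
which is the closed form with t = r+1.
This completes the induction.

A(t) = (t + 1)(t + 2)! - 2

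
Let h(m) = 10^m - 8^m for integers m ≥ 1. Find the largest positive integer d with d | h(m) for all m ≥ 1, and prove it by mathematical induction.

d = 2

Computing the first values: h(1) = 2 and h(2) = 36; gcd(2, 36) = 2, so d ≤ 2.
We prove 2 | 10^m - 8^m for all m ≥ 1 by induction on m.
Base case (m = 1): h(1) = 2 = 2·(1), so 2 | h(1).
Suppose the result is true for m = r, i.e. 2 | h(r). Then
10^{r+1} − 8^{r+1} = 10·10^r − 8·8^r = 10·(10^r − 8^r) + (2)·8^r. The first term is divisible by 2 by the inductive hypothesis, and the second term (2)·8^r is divisible by 2 since 2 | 2. Hence 2 | h(r+1).
Hence, by induction on m, the claim holds for every m ≥ 1.
Therefore the largest such d is 2.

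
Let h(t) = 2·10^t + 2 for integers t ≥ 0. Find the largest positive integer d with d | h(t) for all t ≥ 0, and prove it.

d = 2

Computing the first values: h(0) = 4 and h(1) = 22; gcd(4, 22) = 2, so d ≤ 2.
We prove 2 | 2·10^t + 2 for all t ≥ 0 by induction on t.
When t = 0: h(0) = 4 = 2·(2), so 2 | h(0).
Inductive step: suppose the statement holds for some i ≥ 0, i.e. 2 | h(i). Then
h(i+1) = 2·10^(i+1) + 2 = 10·(2·10^i + 2) - 18 = 10·h(i) - 18. The first term is divisible by 2 by the inductive hypothesis, and -18 is divisible by 2. Hence 2 | h(i+1).
By induction, the statement is established for all t ≥ 0.
Therefore the largest such d is 2.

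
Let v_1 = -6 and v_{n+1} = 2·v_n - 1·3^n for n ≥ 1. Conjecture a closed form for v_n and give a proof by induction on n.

Computing the first terms: v_1 = -6, v_2 = -15, v_3 = -39. This suggests v_n = -3·2^(n - 1) - 3^n.
For the base case n = 1: the formula gives -6 = -6 = v_1.
Inductive step: assume the claim holds for n = k, so v_k = -3·2^(k - 1) - 3^k.
Then v_{k+1} = 2·v_k - 1·3^k = 2·(-3·2^(k - 1) - 3^k) - 1·3^k = -3·2^k - 3^(k + 1) = -3·2^((k+1) - 1) - 3^(k+1),
which is the claimed formula at n = k+1.
By the principle of mathematical induction, the result holds for all n ≥ 1.

v_n = -3·2^(n - 1) - 3^n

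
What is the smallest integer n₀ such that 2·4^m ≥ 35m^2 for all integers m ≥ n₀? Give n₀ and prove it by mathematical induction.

At m = 4: 512 < 560, so the inequality fails and n₀ ≥ 5. We prove 2·4^m ≥ 35m^2 for all m ≥ 5.
When m = 5: 2·4^m = 2048 and 35m^2 = 875, so 2048 ≥ 875.
Inductive step: assume the claim holds for m = i, so 2·4^i ≥ 35i^2.
Then 2·4^(i + 1) = 4·(2·4^i) ≥ 4·(35i^2).
Also, for i ≥ 5 we have 4·(35i^2) ≥ 35(i+1)^2, since 4 ≥ (1 + 1/i)^2 for all i ≥ 5.
Combining, 2·4^(i + 1) ≥ 35(i+1)^2.
By the principle of mathematical induction, the result holds for all m ≥ 5.
Hence the smallest such n₀ is 5.

n₀ = 5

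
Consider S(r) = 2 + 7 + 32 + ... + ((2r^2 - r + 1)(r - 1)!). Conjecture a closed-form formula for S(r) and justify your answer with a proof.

We claim S(r) = (2r + 1)r! - 1 for all r ≥ 1.
Base case (r = 1): S(1) = 2, and the closed form gives 2. They agree.
Inductive step: suppose the statement holds for some j ≥ 1, so S(j) = (2j + 1)j! - 1.
Then S(j+1) = S(j) + ((2j^2 + 3j + 2)j!) = ((2j + 1)j! - 1) + ((2j^2 + 3j + 2)j!).
Simplifying, S(j+1) = (2(j+1) + 1)(j+1)! - 1,
which is the closed form with r = j+1.
By induction, the statement is established for all r ≥ 1.

S(r) = (2r + 1)r! - 1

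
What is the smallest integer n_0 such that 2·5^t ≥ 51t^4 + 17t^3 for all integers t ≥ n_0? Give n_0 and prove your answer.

n_0 = 7

At t = 6: 31250 < 69768, so the inequality fails and n_0 ≥ 7. We prove 2·5^t ≥ 51t^4 + 17t^3 for all t ≥ 7.
When t = 7: 2·5^t = 156250 and 51t^4 + 17t^3 = 128282, so 156250 ≥ 128282.
For the inductive step, assume it holds for an arbitrary i ≥ 7, so 2·5^i ≥ 51i^4 + 17i^3.
Then 2·5^(i + 1) = 5·(2·5^i) ≥ 5·(51i^4 + 17i^3).
Also, for i ≥ 7 we have 5·(51i^4 + 17i^3) ≥ 51(i+1)^4 + 17(i+1)^3, since 5·(51i^4 + 17i^3) − (51(i+1)^4 + 17(i+1)^3) = 204i^4 - 136i^3 - 357i^2 - 255i - 68, which is nonnegative for all i ≥ 7.
Combining, 2·5^(i + 1) ≥ 51(i+1)^4 + 17(i+1)^3.
By the principle of mathematical induction, the result holds for all t ≥ 7.
Hence the smallest such n_0 is 7.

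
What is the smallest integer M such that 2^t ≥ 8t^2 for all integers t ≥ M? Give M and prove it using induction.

M = 10

At t = 9: 512 < 648, so the inequality fails and M ≥ 10. We prove 2^t ≥ 8t^2 for all t ≥ 10.
For the base case t = 10: 2^t = 1024 and 8t^2 = 800, so 1024 ≥ 800.
Inductive step: suppose the statement holds for some k ≥ 10, so 2^k ≥ 8k^2.
Then 2^(k + 1) = 2·(2^k) ≥ 2·(8k^2).
Also, for k ≥ 10 we have 2·(8k^2) ≥ 8(k+1)^2, since 2 ≥ (1 + 1/k)^2 for all k ≥ 10.
Combining, 2^(k + 1) ≥ 8(k+1)^2.
Hence, by induction on t, the claim holds for every t ≥ 10.
Hence the smallest such M is 10.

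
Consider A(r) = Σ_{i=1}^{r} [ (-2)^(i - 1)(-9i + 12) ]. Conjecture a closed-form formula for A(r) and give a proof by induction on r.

We claim A(r) = 3(-2)^r(r - 1) + 3 for all r ≥ 1.
For the base case r = 1: A(1) = 3, and the closed form gives 3. They agree.
Suppose the result is true for r = i, so A(i) = 3(-2)^i(i - 1) + 3.
Then A(i+1) = A(i) + ((-2)^i(-9i + 3)) = (3(-2)^i(i - 1) + 3) + ((-2)^i(-9i + 3)).
Simplifying, A(i+1) = -6(-2)^i·i + 3 = 3(-2)^(i+1)((i+1) - 1) + 3,
which is the closed form with r = i+1.
By induction, the statement is established for all r ≥ 1.

A(r) = 3(-2)^r(r - 1) + 3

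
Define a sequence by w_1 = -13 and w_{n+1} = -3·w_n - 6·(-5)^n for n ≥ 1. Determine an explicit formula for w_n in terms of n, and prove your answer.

w_n = 2(-3)^(n - 1) + 3(-5)^n

Computing the first terms: w_1 = -13, w_2 = 69, w_3 = -357. This suggests w_n = 2(-3)^(n - 1) + 3(-5)^n.
When n = 1: the formula gives -13 = -13 = w_1.
Inductive step: assume the claim holds for n = m, so w_m = 2(-3)^(m - 1) + 3(-5)^m.
Then w_{m+1} = -3·w_m - 6·(-5)^m = -3·(2(-3)^(m - 1) + 3(-5)^m) - 6·(-5)^m = 2(-3)^m + 3(-5)^(m + 1) = 2(-3)^((m+1) - 1) + 3(-5)^(m+1),
which is the claimed formula at n = m+1.
By induction, the statement is established for all n ≥ 1.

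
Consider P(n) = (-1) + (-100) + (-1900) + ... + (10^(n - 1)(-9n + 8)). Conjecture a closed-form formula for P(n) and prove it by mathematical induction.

P(n) = 10^n(-n + 1) - 1

We claim P(n) = 10^n(-n + 1) - 1 for all n ≥ 1.
For the base case n = 1: P(1) = -1, and the closed form gives -1. They agree.
Suppose the result is true for n = j, so P(j) = 10^j(-j + 1) - 1.
Then P(j+1) = P(j) + (10^j(-9j - 1)) = (10^j(-j + 1) - 1) + (10^j(-9j - 1)).
Simplifying, P(j+1) = -10·10^j·j - 1 = 10^(j+1)(-(j+1) + 1) - 1,
which is the closed form with n = j+1.
Hence, by induction on n, the claim holds for every n ≥ 1.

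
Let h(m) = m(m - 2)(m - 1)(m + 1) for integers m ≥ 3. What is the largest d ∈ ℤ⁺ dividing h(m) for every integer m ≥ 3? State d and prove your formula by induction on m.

d = 24

Computing the first values: h(3) = 24 and h(4) = 120; gcd(24, 120) = 24, so d ≤ 24.
We prove 24 | m(m - 2)(m - 1)(m + 1) for all m ≥ 3 by induction on m.
Base case (m = 3): h(3) = 24 = 24·(1), so 24 | h(3).
Inductive step: assume the claim holds for m = p, i.e. 24 | h(p). Then
h(p+1) − h(p) = (p-1)·p·(p+1)·(p+2) − (p-2)·(p-1)·p·(p+1) = (p-1)·p·(p+1)·[(p+2) − (p-2)] = 4·(p-1)·p·(p+1). The product of 3 consecutive integers is divisible by (3)! = 6, so h(p+1) − h(p) is divisible by 4·6 = 24. By the inductive hypothesis 24 | h(p), hence 24 | h(p+1).
By induction, the statement is established for all m ≥ 3.
Therefore the largest such d is 24.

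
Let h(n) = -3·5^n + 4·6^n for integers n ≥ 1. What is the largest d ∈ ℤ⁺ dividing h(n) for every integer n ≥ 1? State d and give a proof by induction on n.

Computing the first values: h(1) = 9 and h(2) = 69; gcd(9, 69) = 3, so d ≤ 3.
We prove 3 | -3·5^n + 4·6^n for all n ≥ 1 by induction on n.
For the base case n = 1: h(1) = 9 = 3·(3), so 3 | h(1).
For the inductive step, assume it holds for an arbitrary p ≥ 1, i.e. 3 | h(p). Then
h(p+1) − 6·h(p) = (-3·5^(p+1) + 4·6^(p+1)) − 6·(-3·5^p + 4·6^p) = (-3)·5^p·(5 − 6) = (3)·5^p. Since 3 | h(p) by the inductive hypothesis, 3 | 6·h(p); and 3 | 3 since 3 = 3·1. Therefore 3 | h(p+1).
Hence, by induction on n, the claim holds for every n ≥ 1.
Therefore the largest such d is 3.

d = 3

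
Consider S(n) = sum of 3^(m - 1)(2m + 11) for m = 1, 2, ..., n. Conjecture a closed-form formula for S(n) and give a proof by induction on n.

We claim S(n) = 3^n(n + 5) - 5 for all n ≥ 1.
For the base case n = 1: S(1) = 13, and the closed form gives 13. They agree.
Inductive step: suppose the statement holds for some m ≥ 1, so S(m) = 3^m(m + 5) - 5.
Then S(m+1) = S(m) + (3^m(2m + 13)) = (3^m(m + 5) - 5) + (3^m(2m + 13)).
Simplifying, S(m+1) = 3·3^m·m + 18·3^m - 5 = 3^(m+1)((m+1) + 5) - 5,
which is the closed form with n = m+1.
By induction, the statement is established for all n ≥ 1.

S(n) = 3^n(n + 5) - 5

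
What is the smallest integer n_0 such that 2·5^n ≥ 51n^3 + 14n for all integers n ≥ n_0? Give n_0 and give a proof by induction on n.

At n = 5: 6250 < 6445, so the inequality fails and n_0 ≥ 6. We prove 2·5^n ≥ 51n^3 + 14n for all n ≥ 6.
For the base case n = 6: 2·5^n = 31250 and 51n^3 + 14n = 11100, so 31250 ≥ 11100.
Inductive step: suppose the statement holds for some i ≥ 6, so 2·5^i ≥ 51i^3 + 14i.
Then 2·5^(i + 1) = 5·(2·5^i) ≥ 5·(51i^3 + 14i).
Also, for i ≥ 6 we have 5·(51i^3 + 14i) ≥ 51(i+1)^3 + 14(i+1), since 5·(51i^3 + 14i) − (51(i+1)^3 + 14(i+1)) = 204i^3 - 153i^2 - 97i - 65, which is nonnegative for all i ≥ 6.
Combining, 2·5^(i + 1) ≥ 51(i+1)^3 + 14(i+1).
By the principle of mathematical induction, the result holds for all n ≥ 6.
Hence the smallest such n_0 is 6.

n_0 = 6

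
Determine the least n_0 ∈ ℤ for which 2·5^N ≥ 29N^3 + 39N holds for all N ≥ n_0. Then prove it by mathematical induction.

n_0 = 5

At N = 4: 1250 < 2012, so the inequality fails and n_0 ≥ 5. We prove 2·5^N ≥ 29N^3 + 39N for all N ≥ 5.
Base case (N = 5): 2·5^N = 6250 and 29N^3 + 39N = 3820, so 6250 ≥ 3820.
Inductive step: suppose the statement holds for some k ≥ 5, so 2·5^k ≥ 29k^3 + 39k.
Then 2·5^(k + 1) = 5·(2·5^k) ≥ 5·(29k^3 + 39k).
Also, for k ≥ 5 we have 5·(29k^3 + 39k) ≥ 29(k+1)^3 + 39(k+1), since 5·(29k^3 + 39k) − (29(k+1)^3 + 39(k+1)) = 116k^3 - 87k^2 + 69k - 68, which is nonnegative for all k ≥ 5.
Combining, 2·5^(k + 1) ≥ 29(k+1)^3 + 39(k+1).
Hence, by induction on N, the claim holds for every N ≥ 5.
Hence the smallest such n_0 is 5.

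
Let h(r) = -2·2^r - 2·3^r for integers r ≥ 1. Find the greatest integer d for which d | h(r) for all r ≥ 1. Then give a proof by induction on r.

Computing the first values: h(1) = -10 and h(2) = -26; gcd(-10, -26) = 2, so d ≤ 2.
We prove 2 | -2·2^r - 2·3^r for all r ≥ 1 by induction on r.
When r = 1: h(1) = -10 = 2·(-5), so 2 | h(1).
Inductive step: assume the claim holds for r = p, i.e. 2 | h(p). Then
h(p+1) − 3·h(p) = (-2·2^(p+1) - 2·3^(p+1)) − 3·(-2·2^p - 2·3^p) = (-2)·2^p·(2 − 3) = (2)·2^p. Since 2 | h(p) by the inductive hypothesis, 2 | 3·h(p); and 2 | 2 since 2 = 2·1. Therefore 2 | h(p+1).
This completes the induction.
Therefore the largest such d is 2.

d = 2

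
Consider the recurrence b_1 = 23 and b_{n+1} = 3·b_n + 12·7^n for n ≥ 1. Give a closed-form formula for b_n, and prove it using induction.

b_n = 2·3^(n - 1) + 3·7^n

Computing the first terms: b_1 = 23, b_2 = 153, b_3 = 1047. This suggests b_n = 2·3^(n - 1) + 3·7^n.
When n = 1: the formula gives 23 = 23 = b_1.
Inductive step: suppose the statement holds for some i ≥ 1, so b_i = 2·3^(i - 1) + 3·7^i.
Then b_{i+1} = 3·b_i + 12·7^i = 3·(2·3^(i - 1) + 3·7^i) + 12·7^i = 2·3^i + 3·7^(i + 1) = 2·3^((i+1) - 1) + 3·7^(i+1),
which is the claimed formula at n = i+1.
Hence, by induction on n, the claim holds for every n ≥ 1.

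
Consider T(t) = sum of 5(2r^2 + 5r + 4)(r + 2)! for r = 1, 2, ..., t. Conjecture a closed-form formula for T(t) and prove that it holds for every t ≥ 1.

We claim T(t) = (10t + 5)(t + 3)! - 30 for all t ≥ 1.
Base step (t = 1): T(1) = 330, and the closed form gives 330. They agree.
Inductive step: suppose the statement holds for some r ≥ 1, so T(r) = (10r + 5)(r + 3)! - 30.
Then T(r+1) = T(r) + (5(2r^2 + 9r + 11)(r + 3)!) = ((10r + 5)(r + 3)! - 30) + (5(2r^2 + 9r + 11)(r + 3)!).
Simplifying, T(r+1) = (10(r+1) + 5)((r+1) + 3)! - 30,
which is the closed form with t = r+1.
By induction, the statement is established for all t ≥ 1.

T(t) = (10t + 5)(t + 3)! - 30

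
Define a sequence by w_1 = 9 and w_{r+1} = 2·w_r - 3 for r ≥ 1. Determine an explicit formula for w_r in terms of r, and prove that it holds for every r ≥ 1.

w_r = 3·2^r + 3

Computing the first terms: w_1 = 9, w_2 = 15, w_3 = 27. This suggests w_r = 3·2^r + 3.
Base step (r = 1): the formula gives 9 = 9 = w_1.
Suppose the result is true for r = j, so w_j = 3·2^j + 3.
Then w_{j+1} = 2·w_j - 3 = 2·(3·2^j + 3) - 3 = 3·2^(j + 1) + 3,
which is the claimed formula at r = j+1.
Hence, by induction on r, the claim holds for every r ≥ 1.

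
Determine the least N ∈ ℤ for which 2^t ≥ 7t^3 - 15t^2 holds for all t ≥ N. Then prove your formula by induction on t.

At t = 13: 8192 < 12844, so the inequality fails and N ≥ 14. We prove 2^t ≥ 7t^3 - 15t^2 for all t ≥ 14.
Base step (t = 14): 2^t = 16384 and 7t^3 - 15t^2 = 16268, so 16384 ≥ 16268.
Suppose the result is true for t = j, so 2^j ≥ 7j^3 - 15j^2.
Then 2^(j + 1) = 2·(2^j) ≥ 2·(7j^3 - 15j^2).
Also, for j ≥ 14 we have 2·(7j^3 - 15j^2) ≥ 7(j+1)^3 - 15(j+1)^2, since 2·(7j^3 - 15j^2) − (7(j+1)^3 - 15(j+1)^2) = 7j^3 - 36j^2 + 9j + 8, which is nonnegative for all j ≥ 14.
Combining, 2^(j + 1) ≥ 7(j+1)^3 - 15(j+1)^2.
Hence, by induction on t, the claim holds for every t ≥ 14.
Hence the smallest such N is 14.

N = 14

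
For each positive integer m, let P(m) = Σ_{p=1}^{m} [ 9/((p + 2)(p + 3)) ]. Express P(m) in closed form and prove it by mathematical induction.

P(m) = 3m/(m + 3)

We claim P(m) = 3m/(m + 3) for all m ≥ 1.
When m = 1: P(1) = 3/4, and the closed form gives 3/4. They agree.
Inductive step: suppose the statement holds for some p ≥ 1, so P(p) = 3p/(p + 3).
Then P(p+1) = P(p) + (9/((p + 3)(p + 4))) = (3p/(p + 3)) + (9/((p + 3)(p + 4))).
Simplifying, P(p+1) = 3(p + 1)/(p + 4) = 3(p+1)/((p+1) + 3),
which is the closed form with m = p+1.
Hence, by induction on m, the claim holds for every m ≥ 1.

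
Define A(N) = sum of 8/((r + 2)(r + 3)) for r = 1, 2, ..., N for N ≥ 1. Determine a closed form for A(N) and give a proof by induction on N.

We claim A(N) = 8N/(3(N + 3)) for all N ≥ 1.
Base case (N = 1): A(1) = 2/3, and the closed form gives 2/3. They agree.
Suppose the result is true for N = r, so A(r) = 8r/(3(r + 3)).
Then A(r+1) = A(r) + (8/((r + 3)(r + 4))) = (8r/(3(r + 3))) + (8/((r + 3)(r + 4))).
Simplifying, A(r+1) = 8(r + 1)/(3(r + 4)) = 8(r+1)/(3((r+1) + 3)),
which is the closed form with N = r+1.
By the principle of mathematical induction, the result holds for all N ≥ 1.

A(N) = 8N/(3(N + 3))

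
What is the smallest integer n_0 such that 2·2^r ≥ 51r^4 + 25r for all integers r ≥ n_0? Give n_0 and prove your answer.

n_0 = 23

At r = 22: 8388608 < 11947606, so the inequality fails and n_0 ≥ 23. We prove 2·2^r ≥ 51r^4 + 25r for all r ≥ 23.
For the base case r = 23: 2·2^r = 16777216 and 51r^4 + 25r = 14272466, so 16777216 ≥ 14272466.
Suppose the result is true for r = p, so 2·2^p ≥ 51p^4 + 25p.
Then 2·2^(p + 1) = 2·(2·2^p) ≥ 2·(51p^4 + 25p).
Also, for p ≥ 23 we have 2·(51p^4 + 25p) ≥ 51(p+1)^4 + 25(p+1), since 2·(51p^4 + 25p) − (51(p+1)^4 + 25(p+1)) = 51p^4 - 204p^3 - 306p^2 - 179p - 76, which is nonnegative for all p ≥ 23.
Combining, 2·2^(p + 1) ≥ 51(p+1)^4 + 25(p+1).
Hence, by induction on r, the claim holds for every r ≥ 23.
Hence the smallest such n_0 is 23.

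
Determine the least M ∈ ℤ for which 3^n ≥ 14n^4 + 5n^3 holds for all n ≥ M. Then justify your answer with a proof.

M = 12

At n = 11: 177147 < 211629, so the inequality fails and M ≥ 12. We prove 3^n ≥ 14n^4 + 5n^3 for all n ≥ 12.
Base case (n = 12): 3^n = 531441 and 14n^4 + 5n^3 = 298944, so 531441 ≥ 298944.
Suppose the result is true for n = j, so 3^j ≥ 14j^4 + 5j^3.
Then 3^(j + 1) = 3·(3^j) ≥ 3·(14j^4 + 5j^3).
Also, for j ≥ 12 we have 3·(14j^4 + 5j^3) ≥ 14(j+1)^4 + 5(j+1)^3, since 3·(14j^4 + 5j^3) − (14(j+1)^4 + 5(j+1)^3) = 28j^4 - 46j^3 - 99j^2 - 71j - 19, which is nonnegative for all j ≥ 12.
Combining, 3^(j + 1) ≥ 14(j+1)^4 + 5(j+1)^3.
By induction, the statement is established for all n ≥ 12.
Hence the smallest such M is 12.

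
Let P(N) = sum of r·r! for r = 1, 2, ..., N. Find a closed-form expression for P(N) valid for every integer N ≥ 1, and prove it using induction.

We claim P(N) = (N + 1)! - 1 for all N ≥ 1.
For the base case N = 1: P(1) = 1, and the closed form gives 1. They agree.
Suppose the result is true for N = r, so P(r) = (r + 1)! - 1.
Then P(r+1) = P(r) + ((r + 1)(r + 1)!) = ((r + 1)! - 1) + ((r + 1)(r + 1)!).
Simplifying, P(r+1) = ((r+1) + 1)! - 1,
which is the closed form with N = r+1.
By induction, the statement is established for all N ≥ 1.

P(N) = (N + 1)! - 1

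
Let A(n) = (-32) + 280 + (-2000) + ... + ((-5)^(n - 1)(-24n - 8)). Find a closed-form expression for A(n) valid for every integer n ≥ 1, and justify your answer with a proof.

We claim A(n) = 2(-5)^n(2n + 1) - 2 for all n ≥ 1.
When n = 1: A(1) = -32, and the closed form gives -32. They agree.
For the inductive step, assume it holds for an arbitrary m ≥ 1, so A(m) = 2(-5)^m(2m + 1) - 2.
Then A(m+1) = A(m) + ((-5)^m(-24m - 32)) = (2(-5)^m(2m + 1) - 2) + ((-5)^m(-24m - 32)).
Simplifying, A(m+1) = -20(-5)^m·m - 30(-5)^m - 2 = 2(-5)^(m+1)(2(m+1) + 1) - 2,
which is the closed form with n = m+1.
By induction, the statement is established for all n ≥ 1.

A(n) = 2(-5)^n(2n + 1) - 2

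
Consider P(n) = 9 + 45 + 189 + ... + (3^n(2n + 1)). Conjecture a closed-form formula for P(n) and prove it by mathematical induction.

P(n) = 3^(n + 1)n

We claim P(n) = 3^(n + 1)n for all n ≥ 1.
When n = 1: P(1) = 9, and the closed form gives 9. They agree.
Inductive step: assume the claim holds for n = j, so P(j) = 3^(j + 1)j.
Then P(j+1) = P(j) + (3^(j + 1)(2j + 3)) = (3^(j + 1)j) + (3^(j + 1)(2j + 3)).
Simplifying, P(j+1) = 3^(j + 2)(j + 1) = 3^((j+1) + 1)(j+1),
which is the closed form with n = j+1.
Hence, by induction on n, the claim holds for every n ≥ 1.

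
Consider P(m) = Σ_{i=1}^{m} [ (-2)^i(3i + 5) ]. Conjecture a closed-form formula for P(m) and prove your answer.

We claim P(m) = 2(-2)^m(m + 2) - 4 for all m ≥ 1.
For the base case m = 1: P(1) = -16, and the closed form gives -16. They agree.
Inductive step: assume the claim holds for m = i, so P(i) = 2(-2)^i(i + 2) - 4.
Then P(i+1) = P(i) + ((-2)^(i + 1)(3i + 8)) = (2(-2)^i(i + 2) - 4) + ((-2)^(i + 1)(3i + 8)).
Simplifying, P(i+1) = -4(-2)^i·i - 12(-2)^i - 4 = 2(-2)^(i+1)((i+1) + 2) - 4,
which is the closed form with m = i+1.
Hence, by induction on m, the claim holds for every m ≥ 1.

P(m) = 2(-2)^m(m + 2) - 4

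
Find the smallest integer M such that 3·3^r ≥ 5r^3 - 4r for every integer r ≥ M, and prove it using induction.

At r = 4: 243 < 304, so the inequality fails and M ≥ 5. We prove 3·3^r ≥ 5r^3 - 4r for all r ≥ 5.
When r = 5: 3·3^r = 729 and 5r^3 - 4r = 605, so 729 ≥ 605.
Inductive step: suppose the statement holds for some j ≥ 5, so 3·3^j ≥ 5j^3 - 4j.
Then 3·3^(j + 1) = 3·(3·3^j) ≥ 3·(5j^3 - 4j).
Also, for j ≥ 5 we have 3·(5j^3 - 4j) ≥ 5(j+1)^3 - 4(j+1), since 3·(5j^3 - 4j) − (5(j+1)^3 - 4(j+1)) = 10j^3 - 15j^2 - 23j - 1, which is nonnegative for all j ≥ 5.
Combining, 3·3^(j + 1) ≥ 5(j+1)^3 - 4(j+1).
By induction, the statement is established for all r ≥ 5.
Hence the smallest such M is 5.

M = 5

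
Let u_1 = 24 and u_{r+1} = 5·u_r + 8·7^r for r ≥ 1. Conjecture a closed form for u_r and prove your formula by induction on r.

u_r = -4·5^(r - 1) + 4·7^r

Computing the first terms: u_1 = 24, u_2 = 176, u_3 = 1272. This suggests u_r = -4·5^(r - 1) + 4·7^r.
Base case (r = 1): the formula gives 24 = 24 = u_1.
Inductive step: assume the claim holds for r = j, so u_j = -4·5^(j - 1) + 4·7^j.
Then u_{j+1} = 5·u_j + 8·7^j = 5·(-4·5^(j - 1) + 4·7^j) + 8·7^j = -4·5^j + 4·7^(j + 1) = -4·5^((j+1) - 1) + 4·7^(j+1),
which is the claimed formula at r = j+1.
This completes the induction.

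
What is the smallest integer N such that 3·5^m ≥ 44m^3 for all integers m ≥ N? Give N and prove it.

N = 5

At m = 4: 1875 < 2816, so the inequality fails and N ≥ 5. We prove 3·5^m ≥ 44m^3 for all m ≥ 5.
For the base case m = 5: 3·5^m = 9375 and 44m^3 = 5500, so 9375 ≥ 5500.
Inductive step: suppose the statement holds for some p ≥ 5, so 3·5^p ≥ 44p^3.
Then 3·5^(p + 1) = 5·(3·5^p) ≥ 5·(44p^3).
Also, for p ≥ 5 we have 5·(44p^3) ≥ 44(p+1)^3, since 5 ≥ (1 + 1/p)^3 for all p ≥ 5.
Combining, 3·5^(p + 1) ≥ 44(p+1)^3.
This completes the induction.
Hence the smallest such N is 5.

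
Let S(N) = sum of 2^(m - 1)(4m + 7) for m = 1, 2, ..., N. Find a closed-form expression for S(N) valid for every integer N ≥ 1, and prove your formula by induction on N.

We claim S(N) = 2^N(4N + 3) - 3 for all N ≥ 1.
Base step (N = 1): S(1) = 11, and the closed form gives 11. They agree.
For the inductive step, assume it holds for an arbitrary m ≥ 1, so S(m) = 2^m(4m + 3) - 3.
Then S(m+1) = S(m) + (2^m(4m + 11)) = (2^m(4m + 3) - 3) + (2^m(4m + 11)).
Simplifying, S(m+1) = 8·2^m·m + 14·2^m - 3 = 2^(m+1)(4(m+1) + 3) - 3,
which is the closed form with N = m+1.
By the principle of mathematical induction, the result holds for all N ≥ 1.

S(N) = 2^N(4N + 3) - 3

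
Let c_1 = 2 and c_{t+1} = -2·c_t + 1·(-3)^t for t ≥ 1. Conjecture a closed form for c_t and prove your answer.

c_t = -(-2)^(t - 1) - (-3)^t

Computing the first terms: c_1 = 2, c_2 = -7, c_3 = 23. This suggests c_t = -(-2)^(t - 1) - (-3)^t.
When t = 1: the formula gives 2 = 2 = c_1.
For the inductive step, assume it holds for an arbitrary k ≥ 1, so c_k = -(-2)^(k - 1) - (-3)^k.
Then c_{k+1} = -2·c_k + 1·(-3)^k = -2·(-(-2)^(k - 1) - (-3)^k) + 1·(-3)^k = -(-2)^k - (-3)^(k + 1) = -(-2)^((k+1) - 1) - (-3)^(k+1),
which is the claimed formula at t = k+1.
Hence, by induction on t, the claim holds for every t ≥ 1.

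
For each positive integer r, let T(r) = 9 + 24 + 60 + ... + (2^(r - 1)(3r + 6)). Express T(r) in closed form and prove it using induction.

T(r) = 3·2^r(r + 1) - 3

We claim T(r) = 3·2^r(r + 1) - 3 for all r ≥ 1.
For the base case r = 1: T(1) = 9, and the closed form gives 9. They agree.
Inductive step: assume the claim holds for r = k, so T(k) = 3·2^k(k + 1) - 3.
Then T(k+1) = T(k) + (3·2^k(k + 3)) = (3·2^k(k + 1) - 3) + (3·2^k(k + 3)).
Simplifying, T(k+1) = 6·2^k·k + 12·2^k - 3 = 3·2^(k+1)((k+1) + 1) - 3,
which is the closed form with r = k+1.
Hence, by induction on r, the claim holds for every r ≥ 1.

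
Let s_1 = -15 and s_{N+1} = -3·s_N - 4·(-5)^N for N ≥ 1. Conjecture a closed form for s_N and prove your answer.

s_N = -5(-3)^(N - 1) + 2(-5)^N

Computing the first terms: s_1 = -15, s_2 = 65, s_3 = -295. This suggests s_N = -5(-3)^(N - 1) + 2(-5)^N.
Base case (N = 1): the formula gives -15 = -15 = s_1.
For the inductive step, assume it holds for an arbitrary j ≥ 1, so s_j = -5(-3)^(j - 1) + 2(-5)^j.
Then s_{j+1} = -3·s_j - 4·(-5)^j = -3·(-5(-3)^(j - 1) + 2(-5)^j) - 4·(-5)^j = -5(-3)^j + 2(-5)^(j + 1) = -5(-3)^((j+1) - 1) + 2(-5)^(j+1),
which is the claimed formula at N = j+1.
Hence, by induction on N, the claim holds for every N ≥ 1.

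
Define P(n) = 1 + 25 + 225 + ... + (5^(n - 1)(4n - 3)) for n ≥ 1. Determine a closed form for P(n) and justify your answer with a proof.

P(n) = 5^n(n - 1) + 1

We claim P(n) = 5^n(n - 1) + 1 for all n ≥ 1.
Base case (n = 1): P(1) = 1, and the closed form gives 1. They agree.
For the inductive step, assume it holds for an arbitrary p ≥ 1, so P(p) = 5^p(p - 1) + 1.
Then P(p+1) = P(p) + (5^p(4p + 1)) = (5^p(p - 1) + 1) + (5^p(4p + 1)).
Simplifying, P(p+1) = 5^(p + 1)p + 1 = 5^(p+1)((p+1) - 1) + 1,
which is the closed form with n = p+1.
By induction, the statement is established for all n ≥ 1.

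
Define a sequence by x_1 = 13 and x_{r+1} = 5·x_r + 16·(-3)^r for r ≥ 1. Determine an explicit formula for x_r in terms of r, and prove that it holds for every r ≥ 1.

x_r = -2(-3)^r + 7·5^(r - 1)

Computing the first terms: x_1 = 13, x_2 = 17, x_3 = 229. This suggests x_r = -2(-3)^r + 7·5^(r - 1).
Base case (r = 1): the formula gives 13 = 13 = x_1.
Inductive step: assume the claim holds for r = i, so x_i = -2(-3)^i + 7·5^(i - 1).
Then x_{i+1} = 5·x_i + 16·(-3)^i = 5·(-2(-3)^i + 7·5^(i - 1)) + 16·(-3)^i = -2(-3)^(i + 1) + 7·5^i = -2(-3)^(i+1) + 7·5^((i+1) - 1),
which is the claimed formula at r = i+1.
Hence, by induction on r, the claim holds for every r ≥ 1.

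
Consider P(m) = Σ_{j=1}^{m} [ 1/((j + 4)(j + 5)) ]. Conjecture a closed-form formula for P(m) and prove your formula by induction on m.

We claim P(m) = m/(5(m + 5)) for all m ≥ 1.
Base case (m = 1): P(1) = 1/30, and the closed form gives 1/30. They agree.
Inductive step: assume the claim holds for m = j, so P(j) = j/(5(j + 5)).
Then P(j+1) = P(j) + (1/((j + 5)(j + 6))) = (j/(5(j + 5))) + (1/((j + 5)(j + 6))).
Simplifying, P(j+1) = (j + 1)/(5(j + 6)) = (j+1)/(5((j+1) + 5)),
which is the closed form with m = j+1.
By induction, the statement is established for all m ≥ 1.

P(m) = m/(5(m + 5))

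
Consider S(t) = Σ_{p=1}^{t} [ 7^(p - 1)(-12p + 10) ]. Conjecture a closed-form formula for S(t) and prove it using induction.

S(t) = 2·7^t(-t + 1) - 2

We claim S(t) = 2·7^t(-t + 1) - 2 for all t ≥ 1.
Base step (t = 1): S(1) = -2, and the closed form gives -2. They agree.
For the inductive step, assume it holds for an arbitrary p ≥ 1, so S(p) = 2·7^p(-p + 1) - 2.
Then S(p+1) = S(p) + (7^p(-12p - 2)) = (2·7^p(-p + 1) - 2) + (7^p(-12p - 2)).
Simplifying, S(p+1) = -14·7^p·p - 2 = 2·7^(p+1)(-(p+1) + 1) - 2,
which is the closed form with t = p+1.
Hence, by induction on t, the claim holds for every t ≥ 1.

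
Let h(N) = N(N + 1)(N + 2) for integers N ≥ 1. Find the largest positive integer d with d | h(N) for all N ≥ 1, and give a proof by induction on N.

d = 6

Computing the first values: h(1) = 6 and h(2) = 24; gcd(6, 24) = 6, so d ≤ 6.
We prove 6 | N(N + 1)(N + 2) for all N ≥ 1 by induction on N.
Base case (N = 1): h(1) = 6 = 6·(1), so 6 | h(1).
Inductive step: suppose the statement holds for some k ≥ 1, i.e. 6 | h(k). Then
h(k+1) − h(k) = (k+1)·(k+2)·(k+3) − k·(k+1)·(k+2) = (k+1)·(k+2)·[(k+3) − k] = 3·(k+1)·(k+2). The product of 2 consecutive integers is divisible by (2)! = 2, so h(k+1) − h(k) is divisible by 3·2 = 6. By the inductive hypothesis 6 | h(k), hence 6 | h(k+1).
This completes the induction.
Therefore the largest such d is 6.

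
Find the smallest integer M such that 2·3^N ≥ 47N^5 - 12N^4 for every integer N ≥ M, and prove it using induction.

At N = 15: 28697814 < 35083125, so the inequality fails and M ≥ 16. We prove 2·3^N ≥ 47N^5 - 12N^4 for all N ≥ 16.
Base case (N = 16): 2·3^N = 86093442 and 47N^5 - 12N^4 = 48496640, so 86093442 ≥ 48496640.
Suppose the result is true for N = i, so 2·3^i ≥ 47i^5 - 12i^4.
Then 2·3^(i + 1) = 3·(2·3^i) ≥ 3·(47i^5 - 12i^4).
Also, for i ≥ 16 we have 3·(47i^5 - 12i^4) ≥ 47(i+1)^5 - 12(i+1)^4, since 3·(47i^5 - 12i^4) − (47(i+1)^5 - 12(i+1)^4) = 94i^5 - 259i^4 - 422i^3 - 398i^2 - 187i - 35, which is nonnegative for all i ≥ 16.
Combining, 2·3^(i + 1) ≥ 47(i+1)^5 - 12(i+1)^4.
By the principle of mathematical induction, the result holds for all N ≥ 16.
Hence the smallest such M is 16.

M = 16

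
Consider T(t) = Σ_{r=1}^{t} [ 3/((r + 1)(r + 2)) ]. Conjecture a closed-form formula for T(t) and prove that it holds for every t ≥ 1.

T(t) = 3t/(2(t + 2))

We claim T(t) = 3t/(2(t + 2)) for all t ≥ 1.
For the base case t = 1: T(1) = 1/2, and the closed form gives 1/2. They agree.
For the inductive step, assume it holds for an arbitrary r ≥ 1, so T(r) = 3r/(2(r + 2)).
Then T(r+1) = T(r) + (3/((r + 2)(r + 3))) = (3r/(2(r + 2))) + (3/((r + 2)(r + 3))).
Simplifying, T(r+1) = 3(r + 1)/(2(r + 3)) = 3(r+1)/(2((r+1) + 2)),
which is the closed form with t = r+1.
By induction, the statement is established for all t ≥ 1.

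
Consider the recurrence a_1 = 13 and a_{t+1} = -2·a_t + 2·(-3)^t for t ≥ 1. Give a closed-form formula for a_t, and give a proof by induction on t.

Computing the first terms: a_1 = 13, a_2 = -32, a_3 = 82. This suggests a_t = 7(-2)^(t - 1) - 2(-3)^t.
Base step (t = 1): the formula gives 13 = 13 = a_1.
Inductive step: assume the claim holds for t = p, so a_p = 7(-2)^(p - 1) - 2(-3)^p.
Then a_{p+1} = -2·a_p + 2·(-3)^p = -2·(7(-2)^(p - 1) - 2(-3)^p) + 2·(-3)^p = 7(-2)^p - 2(-3)^(p + 1) = 7(-2)^((p+1) - 1) - 2(-3)^(p+1),
which is the claimed formula at t = p+1.
Hence, by induction on t, the claim holds for every t ≥ 1.

a_t = 7(-2)^(t - 1) - 2(-3)^t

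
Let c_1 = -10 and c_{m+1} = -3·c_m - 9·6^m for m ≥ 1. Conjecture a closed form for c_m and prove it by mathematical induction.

c_m = -4(-3)^(m - 1) - 6^m

Computing the first terms: c_1 = -10, c_2 = -24, c_3 = -252. This suggests c_m = -4(-3)^(m - 1) - 6^m.
When m = 1: the formula gives -10 = -10 = c_1.
Inductive step: assume the claim holds for m = j, so c_j = -4(-3)^(j - 1) - 6^j.
Then c_{j+1} = -3·c_j - 9·6^j = -3·(-4(-3)^(j - 1) - 6^j) - 9·6^j = -4(-3)^j - 6^(j + 1) = -4(-3)^((j+1) - 1) - 6^(j+1),
which is the claimed formula at m = j+1.
This completes the induction.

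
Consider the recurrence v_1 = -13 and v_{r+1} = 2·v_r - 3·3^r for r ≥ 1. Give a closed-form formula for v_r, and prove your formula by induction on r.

Computing the first terms: v_1 = -13, v_2 = -35, v_3 = -97. This suggests v_r = -2^(r + 1) - 3^(r + 1).
For the base case r = 1: the formula gives -13 = -13 = v_1.
For the inductive step, assume it holds for an arbitrary m ≥ 1, so v_m = -2^(m + 1) - 3^(m + 1).
Then v_{m+1} = 2·v_m - 3·3^m = 2·(-2^(m + 1) - 3^(m + 1)) - 3·3^m = -2^(m + 2) - 3^(m + 2) = -2^((m+1) + 1) - 3^((m+1) + 1),
which is the claimed formula at r = m+1.
By the principle of mathematical induction, the result holds for all r ≥ 1.

v_r = -2^(r + 1) - 3^(r + 1)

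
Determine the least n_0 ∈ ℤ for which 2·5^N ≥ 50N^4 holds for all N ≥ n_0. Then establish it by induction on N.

At N = 6: 31250 < 64800, so the inequality fails and n_0 ≥ 7. We prove 2·5^N ≥ 50N^4 for all N ≥ 7.
Base step (N = 7): 2·5^N = 156250 and 50N^4 = 120050, so 156250 ≥ 120050.
Inductive step: suppose the statement holds for some k ≥ 7, so 2·5^k ≥ 50k^4.
Then 2·5^(k + 1) = 5·(2·5^k) ≥ 5·(50k^4).
Also, for k ≥ 7 we have 5·(50k^4) ≥ 50(k+1)^4, since 5 ≥ (1 + 1/k)^4 for all k ≥ 7.
Combining, 2·5^(k + 1) ≥ 50(k+1)^4.
Hence, by induction on N, the claim holds for every N ≥ 7.
Hence the smallest such n_0 is 7.

n_0 = 7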